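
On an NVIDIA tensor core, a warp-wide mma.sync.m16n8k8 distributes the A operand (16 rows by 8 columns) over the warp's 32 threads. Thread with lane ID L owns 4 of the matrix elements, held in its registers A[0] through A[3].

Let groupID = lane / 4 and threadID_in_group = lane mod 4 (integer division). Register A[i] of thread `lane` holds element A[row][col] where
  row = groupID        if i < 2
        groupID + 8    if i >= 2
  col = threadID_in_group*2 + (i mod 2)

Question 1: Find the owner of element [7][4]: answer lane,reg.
r=7->g=7,rb=0  c=4->t=2,b0=0
L=7*4+2=30  i=0*2+0=0

30,0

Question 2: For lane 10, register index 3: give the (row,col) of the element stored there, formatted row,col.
lane 10: grp=2 (10/4), tig=2 (10%4)
i=3: r=2+8=10, c=2*2+1=5

10,5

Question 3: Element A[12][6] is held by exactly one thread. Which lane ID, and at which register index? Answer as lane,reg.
19,2

r=12->g=4,rb=1  c=6->t=3,b0=0
L=4*4+3=19  i=1*2+0=2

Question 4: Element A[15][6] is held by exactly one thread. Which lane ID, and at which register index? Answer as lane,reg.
r: 15->gid=7,r8=1  c: 6->tid=3,i&1=0
L=7*4+3=31  i=1*2+0=2

31,2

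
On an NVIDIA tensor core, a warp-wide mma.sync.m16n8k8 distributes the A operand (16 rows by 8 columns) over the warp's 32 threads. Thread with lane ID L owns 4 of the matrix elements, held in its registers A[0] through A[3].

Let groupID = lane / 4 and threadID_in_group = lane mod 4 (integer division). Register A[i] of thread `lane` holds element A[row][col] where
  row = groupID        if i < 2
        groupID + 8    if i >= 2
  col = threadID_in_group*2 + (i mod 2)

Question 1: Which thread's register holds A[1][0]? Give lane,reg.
4,0

r=1→G=1,rhi=0  c=0→T=0,p=0
L=1*4+0=4  i=0*2+0=0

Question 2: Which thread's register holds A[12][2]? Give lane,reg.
17,2

r=12⇒gr=4,Rb=1  c=2⇒th=1,odd=0
L=4*4+1=17  i=1*2+0=2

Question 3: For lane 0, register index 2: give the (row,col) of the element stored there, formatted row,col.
8,0

0: gid=0,tid=0
[2] (0+8,0*2+0) = (8,0)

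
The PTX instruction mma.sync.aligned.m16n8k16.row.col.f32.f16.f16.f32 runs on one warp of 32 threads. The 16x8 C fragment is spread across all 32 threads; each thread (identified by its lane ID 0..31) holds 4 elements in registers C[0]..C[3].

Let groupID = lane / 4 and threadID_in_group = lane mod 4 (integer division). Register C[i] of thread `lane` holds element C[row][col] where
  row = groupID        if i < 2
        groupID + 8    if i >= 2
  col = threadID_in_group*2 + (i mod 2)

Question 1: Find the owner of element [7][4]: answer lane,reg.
r:7=>grp=7,rB=0  c:4=>tig=2,lo=0
L=7*4+2=30  i=0*2+0=0

30,0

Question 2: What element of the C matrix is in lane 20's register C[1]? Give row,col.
20: G=5,T=0
[1] (5+0,0*2+1) = (5,1)

5,1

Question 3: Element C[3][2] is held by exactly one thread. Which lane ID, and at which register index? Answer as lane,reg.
13,0

r=3→G=3,rhi=0  c=2→T=1,p=0
L=3*4+1=13  i=0*2+0=0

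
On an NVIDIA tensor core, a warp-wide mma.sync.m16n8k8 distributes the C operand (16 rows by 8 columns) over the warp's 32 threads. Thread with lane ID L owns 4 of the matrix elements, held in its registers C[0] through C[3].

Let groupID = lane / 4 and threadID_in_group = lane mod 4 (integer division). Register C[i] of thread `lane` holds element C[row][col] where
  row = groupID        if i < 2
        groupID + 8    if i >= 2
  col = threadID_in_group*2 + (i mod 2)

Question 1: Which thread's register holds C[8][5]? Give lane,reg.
r=8⇒gr=0,Rb=1  c=5⇒th=2,odd=1
L=0*4+2=2  i=1*2+1=3

2,3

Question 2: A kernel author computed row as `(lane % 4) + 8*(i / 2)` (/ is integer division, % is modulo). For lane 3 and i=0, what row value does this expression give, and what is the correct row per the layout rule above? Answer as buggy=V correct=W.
`(lane % 4) + 8*(i / 2)`[3,0]->3
lane 3->3/4=0, 3 mod 4=3
i=0  r:0+0->0  c:2·3+0->6
row: 3 vs 0

buggy=3 correct=0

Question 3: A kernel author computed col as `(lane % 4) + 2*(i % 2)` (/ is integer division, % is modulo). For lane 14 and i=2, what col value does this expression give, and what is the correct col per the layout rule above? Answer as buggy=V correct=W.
buggy=2 correct=4

`(lane % 4) + 2*(i % 2)`[14,2]->2
lane 14: gid=3 (14/4), tid=2 (14%4)
i=2: r=3+8=11, c=2*2+0=4
col: 2 vs 4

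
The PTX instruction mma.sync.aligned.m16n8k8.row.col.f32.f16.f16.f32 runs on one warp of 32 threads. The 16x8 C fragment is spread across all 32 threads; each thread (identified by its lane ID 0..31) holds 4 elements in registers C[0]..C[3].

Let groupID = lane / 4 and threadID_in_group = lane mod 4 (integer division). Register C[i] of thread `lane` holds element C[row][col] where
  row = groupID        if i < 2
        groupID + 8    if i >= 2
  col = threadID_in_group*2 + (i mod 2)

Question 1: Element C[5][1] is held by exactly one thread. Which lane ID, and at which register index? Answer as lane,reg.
20,1

r=5⇒gr=5,Rb=0  c=1⇒th=0,odd=1
L=5*4+0=20  i=0*2+1=1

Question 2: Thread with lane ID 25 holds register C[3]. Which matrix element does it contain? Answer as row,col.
14,3

lane 25: gr=6 (25/4), th=1 (25%4)
i=3: r=6+8=14, c=1*2+1=3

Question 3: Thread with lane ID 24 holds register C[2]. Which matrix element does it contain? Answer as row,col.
L=24->gid=24>>2=6, tid=24&3=0
[2]->row 6+8=14  col 0·2+0=0

14,0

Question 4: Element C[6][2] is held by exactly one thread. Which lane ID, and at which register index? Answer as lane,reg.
r=6->g=6,rb=0  c=2->t=1,b0=0
L=6*4+1=25  i=0*2+0=0

25,0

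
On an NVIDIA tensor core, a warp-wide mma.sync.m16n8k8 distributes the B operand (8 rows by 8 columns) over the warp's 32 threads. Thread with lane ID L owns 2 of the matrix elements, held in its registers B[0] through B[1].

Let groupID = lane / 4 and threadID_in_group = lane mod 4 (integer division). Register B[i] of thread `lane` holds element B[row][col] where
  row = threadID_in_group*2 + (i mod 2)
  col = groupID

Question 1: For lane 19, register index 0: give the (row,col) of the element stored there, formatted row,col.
6,4

L=19⇒gr=19>>2=4, th=19&3=3
[0]⇒row 3·2+0=6  col gr=4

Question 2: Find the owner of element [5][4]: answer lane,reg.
18,1

c: 4->gid=4  r: 5->tid=2,i&1=1
L=4*4+2=18  i=1=1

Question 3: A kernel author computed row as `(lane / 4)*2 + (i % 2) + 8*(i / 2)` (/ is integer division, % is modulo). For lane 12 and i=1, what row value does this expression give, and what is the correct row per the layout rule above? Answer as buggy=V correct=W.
buggy=7 correct=1

`(lane / 4)*2 + (i % 2) + 8*(i / 2)`[12,1]→7
lane 12: G=3 (12/4), T=0 (12%4)
i=1: r=0*2+1=1, c=G=3
row: 7 vs 1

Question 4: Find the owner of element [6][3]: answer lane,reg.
c=3→G=3  r=6→T=3,p=0
L=3*4+3=15  i=0=0

15,0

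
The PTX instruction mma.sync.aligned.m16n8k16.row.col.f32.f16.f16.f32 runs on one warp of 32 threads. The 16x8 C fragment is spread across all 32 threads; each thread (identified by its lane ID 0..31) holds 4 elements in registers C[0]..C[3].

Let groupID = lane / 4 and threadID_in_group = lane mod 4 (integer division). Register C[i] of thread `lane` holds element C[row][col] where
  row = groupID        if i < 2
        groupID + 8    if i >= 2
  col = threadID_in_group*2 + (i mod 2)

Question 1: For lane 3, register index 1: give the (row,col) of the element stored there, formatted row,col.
3: gr=0,th=3
[1] (0+0,3*2+1) = (0,7)

0,7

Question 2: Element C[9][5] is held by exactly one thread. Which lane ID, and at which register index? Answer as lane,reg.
r=9⇒gr=1,Rb=1  c=5⇒th=2,odd=1
L=1*4+2=6  i=1*2+1=3

6,3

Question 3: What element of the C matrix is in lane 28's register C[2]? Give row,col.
15,0

lane 28: gr=7 (28/4), th=0 (28%4)
i=2: r=7+8=15, c=0*2+0=0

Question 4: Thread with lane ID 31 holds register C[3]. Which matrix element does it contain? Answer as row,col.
15,7

31: g=7,t=3
[3] (7+8,3*2+1) = (15,7)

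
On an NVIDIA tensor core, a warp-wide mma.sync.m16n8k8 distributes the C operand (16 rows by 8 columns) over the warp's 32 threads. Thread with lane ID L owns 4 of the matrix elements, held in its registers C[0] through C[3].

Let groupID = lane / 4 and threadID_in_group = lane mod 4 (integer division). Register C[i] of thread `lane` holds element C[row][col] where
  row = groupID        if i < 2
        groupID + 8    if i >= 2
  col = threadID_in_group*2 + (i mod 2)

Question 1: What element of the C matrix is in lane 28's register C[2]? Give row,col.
28: gid=7,tid=0
[2] (7+8,0*2+0) = (15,0)

15,0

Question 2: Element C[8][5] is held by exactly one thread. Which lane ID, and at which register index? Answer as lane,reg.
r=8→G=0,rhi=1  c=5→T=2,p=1
L=0*4+2=2  i=1*2+1=3

2,3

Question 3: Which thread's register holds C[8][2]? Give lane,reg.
r: 8->gid=0,r8=1  c: 2->tid=1,i&1=0
L=0*4+1=1  i=1*2+0=2

1,2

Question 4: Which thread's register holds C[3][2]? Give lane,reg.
r=3⇒gr=3,Rb=0  c=2⇒th=1,odd=0
L=3*4+1=13  i=0*2+0=0

13,0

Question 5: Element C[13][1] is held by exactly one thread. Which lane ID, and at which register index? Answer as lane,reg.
20,3

r=13->g=5,rb=1  c=1->t=0,b0=1
L=5*4+0=20  i=1*2+1=3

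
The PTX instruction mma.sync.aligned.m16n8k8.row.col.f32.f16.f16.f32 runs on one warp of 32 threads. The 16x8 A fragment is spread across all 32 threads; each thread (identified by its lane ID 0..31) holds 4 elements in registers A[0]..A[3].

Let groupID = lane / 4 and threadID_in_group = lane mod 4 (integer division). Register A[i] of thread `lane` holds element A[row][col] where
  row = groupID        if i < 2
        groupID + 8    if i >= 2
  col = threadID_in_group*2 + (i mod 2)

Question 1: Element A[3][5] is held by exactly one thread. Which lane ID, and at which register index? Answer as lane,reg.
r=3→G=3,rhi=0  c=5→T=2,p=1
L=3*4+2=14  i=0*2+1=1

14,1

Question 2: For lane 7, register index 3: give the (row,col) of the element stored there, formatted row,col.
9,7

lane 7: G=1 (7/4), T=3 (7%4)
i=3: r=1+8=9, c=3*2+1=7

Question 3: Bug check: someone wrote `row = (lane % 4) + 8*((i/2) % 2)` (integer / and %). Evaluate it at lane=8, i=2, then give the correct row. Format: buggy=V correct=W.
`(lane % 4) + 8*((i/2) % 2)`[8,2]=>8
lane 8: grp=2 (8/4), tig=0 (8%4)
i=2: r=2+8=10, c=0*2+0=0
row: 8 vs 10

buggy=8 correct=10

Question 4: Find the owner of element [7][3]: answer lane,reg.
r=7⇒gr=7,Rb=0  c=3⇒th=1,odd=1
L=7*4+1=29  i=0*2+1=1

29,1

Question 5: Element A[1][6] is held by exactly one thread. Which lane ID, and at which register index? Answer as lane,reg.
7,0

r: 1->gid=1,r8=0  c: 6->tid=3,i&1=0
L=1*4+3=7  i=0*2+0=0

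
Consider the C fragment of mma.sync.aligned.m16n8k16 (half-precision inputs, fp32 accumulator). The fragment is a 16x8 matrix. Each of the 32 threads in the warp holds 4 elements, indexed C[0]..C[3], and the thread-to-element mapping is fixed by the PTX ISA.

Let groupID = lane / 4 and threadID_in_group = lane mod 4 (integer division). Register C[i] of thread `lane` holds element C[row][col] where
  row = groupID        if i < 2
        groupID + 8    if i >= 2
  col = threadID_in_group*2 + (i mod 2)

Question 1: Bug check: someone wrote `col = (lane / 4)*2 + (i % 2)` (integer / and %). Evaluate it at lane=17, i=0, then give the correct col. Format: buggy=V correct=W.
buggy=8 correct=2

`(lane / 4)*2 + (i % 2)`[17,0]->8
L=17->gid=17>>2=4, tid=17&3=1
[0]->row 4+0=4  col 1·2+0=2
col: 8 vs 2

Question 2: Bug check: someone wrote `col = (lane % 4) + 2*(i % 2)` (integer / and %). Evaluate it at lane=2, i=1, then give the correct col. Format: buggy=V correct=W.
buggy=4 correct=5

`(lane % 4) + 2*(i % 2)`[2,1]->4
2: gid=0,tid=2
[1] (0+0,2*2+1) = (0,5)
col: 4 vs 5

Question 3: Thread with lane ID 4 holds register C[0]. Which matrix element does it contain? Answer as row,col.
1,0

4: grp=1,tig=0
[0] (1+0,0*2+0) = (1,0)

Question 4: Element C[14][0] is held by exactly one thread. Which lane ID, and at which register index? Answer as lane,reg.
r: 14->gid=6,r8=1  c: 0->tid=0,i&1=0
L=6*4+0=24  i=1*2+0=2

24,2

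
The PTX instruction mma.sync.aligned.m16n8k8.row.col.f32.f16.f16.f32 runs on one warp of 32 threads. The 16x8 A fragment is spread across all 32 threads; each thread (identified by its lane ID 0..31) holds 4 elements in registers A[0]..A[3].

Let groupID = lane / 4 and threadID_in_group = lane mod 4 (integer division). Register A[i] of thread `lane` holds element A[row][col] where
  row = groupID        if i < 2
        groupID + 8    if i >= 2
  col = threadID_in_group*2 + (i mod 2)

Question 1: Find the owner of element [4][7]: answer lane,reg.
19,1

r=4→G=4,rhi=0  c=7→T=3,p=1
L=4*4+3=19  i=0*2+1=1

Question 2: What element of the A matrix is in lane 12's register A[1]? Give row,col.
3,1

lane 12: gr=3 (12/4), th=0 (12%4)
i=1: r=3+0=3, c=0*2+1=1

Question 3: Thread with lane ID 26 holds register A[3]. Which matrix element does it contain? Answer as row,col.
14,5

L=26→G=26>>2=6, T=26&3=2
[3]→row 6+8=14  col 2·2+1=5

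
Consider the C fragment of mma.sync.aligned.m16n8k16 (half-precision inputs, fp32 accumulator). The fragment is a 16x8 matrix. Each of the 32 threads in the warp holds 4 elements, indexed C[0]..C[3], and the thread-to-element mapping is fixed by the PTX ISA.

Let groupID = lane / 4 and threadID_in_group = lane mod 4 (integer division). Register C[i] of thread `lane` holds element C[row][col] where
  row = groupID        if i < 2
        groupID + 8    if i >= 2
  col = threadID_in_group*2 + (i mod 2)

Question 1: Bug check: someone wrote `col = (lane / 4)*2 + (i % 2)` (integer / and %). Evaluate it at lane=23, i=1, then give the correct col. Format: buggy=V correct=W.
`(lane / 4)*2 + (i % 2)`[23,1]=>11
lane 23: grp=5 (23/4), tig=3 (23%4)
i=1: r=5+0=5, c=3*2+1=7
col: 11 vs 7

buggy=11 correct=7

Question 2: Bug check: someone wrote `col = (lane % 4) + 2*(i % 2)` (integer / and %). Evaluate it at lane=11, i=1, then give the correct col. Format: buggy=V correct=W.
`(lane % 4) + 2*(i % 2)`[11,1]→5
lane 11: G=2 (11/4), T=3 (11%4)
i=1: r=2+0=2, c=3*2+1=7
col: 5 vs 7

buggy=5 correct=7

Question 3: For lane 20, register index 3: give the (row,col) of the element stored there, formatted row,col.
L=20⇒gr=20>>2=5, th=20&3=0
[3]⇒row 5+8=13  col 0·2+1=1

13,1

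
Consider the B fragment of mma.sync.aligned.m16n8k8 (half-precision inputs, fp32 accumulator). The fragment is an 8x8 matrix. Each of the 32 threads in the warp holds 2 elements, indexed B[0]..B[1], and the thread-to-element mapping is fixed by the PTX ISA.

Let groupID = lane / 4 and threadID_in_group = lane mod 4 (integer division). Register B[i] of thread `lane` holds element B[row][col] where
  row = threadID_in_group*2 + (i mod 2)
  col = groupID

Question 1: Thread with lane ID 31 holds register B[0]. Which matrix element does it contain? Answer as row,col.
6,7

lane 31: G=7 (31/4), T=3 (31%4)
i=0: r=3*2+0=6, c=G=7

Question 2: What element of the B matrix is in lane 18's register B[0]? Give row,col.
4,4

lane 18=>18/4=4, 18 mod 4=2
i=0  r:2·2+0=>4  c:4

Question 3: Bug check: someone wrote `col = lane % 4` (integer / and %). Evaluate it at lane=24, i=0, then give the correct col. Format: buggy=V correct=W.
buggy=0 correct=6

`lane % 4`[24,0]->0
lane 24: gid=6 (24/4), tid=0 (24%4)
i=0: r=0*2+0=0, c=gid=6
col: 0 vs 6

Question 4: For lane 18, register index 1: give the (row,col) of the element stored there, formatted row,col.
lane 18: gid=4 (18/4), tid=2 (18%4)
i=1: r=2*2+1=5, c=gid=4

5,4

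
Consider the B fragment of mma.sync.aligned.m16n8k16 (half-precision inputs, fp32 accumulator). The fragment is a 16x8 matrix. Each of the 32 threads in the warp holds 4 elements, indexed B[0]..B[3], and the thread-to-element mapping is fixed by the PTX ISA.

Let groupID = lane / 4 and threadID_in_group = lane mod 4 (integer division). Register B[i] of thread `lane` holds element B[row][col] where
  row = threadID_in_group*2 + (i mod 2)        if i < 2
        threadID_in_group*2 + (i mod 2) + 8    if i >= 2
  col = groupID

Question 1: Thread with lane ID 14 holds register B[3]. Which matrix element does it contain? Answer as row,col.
13,3

14: grp=3,tig=2
[3] (2*2+1+8,3) = (13,3)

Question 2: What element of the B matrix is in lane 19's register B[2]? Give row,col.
19: g=4,t=3
[2] (3*2+0+8,4) = (14,4)

14,4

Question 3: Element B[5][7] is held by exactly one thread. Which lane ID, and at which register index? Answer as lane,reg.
30,1

c=7⇒gr=7  r=5⇒Rb=0,th=2,odd=1
L=7*4+2=30  i=0*2+1=1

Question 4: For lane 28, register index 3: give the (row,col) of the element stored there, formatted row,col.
L=28→G=28>>2=7, T=28&3=0
[3]→row 0·2+1+8=9  col G=7

9,7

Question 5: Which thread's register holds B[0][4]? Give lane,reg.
16,0

c: 4->gid=4  r: 0->r8=0,tid=0,i&1=0
L=4*4+0=16  i=0*2+0=0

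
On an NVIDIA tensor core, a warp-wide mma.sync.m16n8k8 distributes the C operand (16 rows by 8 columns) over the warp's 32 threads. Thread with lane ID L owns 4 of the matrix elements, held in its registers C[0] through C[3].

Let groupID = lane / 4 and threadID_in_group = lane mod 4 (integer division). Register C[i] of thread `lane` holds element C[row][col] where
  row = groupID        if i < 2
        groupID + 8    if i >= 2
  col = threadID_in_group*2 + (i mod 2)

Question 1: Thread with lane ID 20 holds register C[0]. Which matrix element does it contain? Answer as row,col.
lane 20: gid=5 (20/4), tid=0 (20%4)
i=0: r=5+0=5, c=0*2+0=0

5,0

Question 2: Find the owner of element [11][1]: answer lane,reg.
12,3

r:11=>grp=3,rB=1  c:1=>tig=0,lo=1
L=3*4+0=12  i=1*2+1=3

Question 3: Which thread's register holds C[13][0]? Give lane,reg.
20,2

r=13->g=5,rb=1  c=0->t=0,b0=0
L=5*4+0=20  i=1*2+0=2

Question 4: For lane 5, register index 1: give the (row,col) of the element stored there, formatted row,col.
lane 5->5/4=1, 5 mod 4=1
i=1  r:1+0->1  c:2·1+1->3

1,3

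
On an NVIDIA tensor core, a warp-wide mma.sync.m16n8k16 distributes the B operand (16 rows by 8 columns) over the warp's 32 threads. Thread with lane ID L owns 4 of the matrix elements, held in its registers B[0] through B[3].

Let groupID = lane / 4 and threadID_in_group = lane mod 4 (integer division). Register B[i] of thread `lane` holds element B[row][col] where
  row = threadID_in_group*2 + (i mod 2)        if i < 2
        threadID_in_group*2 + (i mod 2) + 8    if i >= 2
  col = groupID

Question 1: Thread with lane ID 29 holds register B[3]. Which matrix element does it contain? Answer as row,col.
11,7

lane 29: G=7 (29/4), T=1 (29%4)
i=3: r=1*2+1+8=11, c=G=7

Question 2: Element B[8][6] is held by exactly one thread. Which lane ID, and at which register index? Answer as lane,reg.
24,2

c=6→G=6  r=8→rhi=1,T=0,p=0
L=6*4+0=24  i=1*2+0=2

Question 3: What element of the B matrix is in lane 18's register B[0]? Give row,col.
4,4

L=18->g=18>>2=4, t=18&3=2
[0]->row 2·2+0+0=4  col g=4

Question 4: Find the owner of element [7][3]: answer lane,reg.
c=3->g=3  r=7->rb=0,t=3,b0=1
L=3*4+3=15  i=0*2+1=1

15,1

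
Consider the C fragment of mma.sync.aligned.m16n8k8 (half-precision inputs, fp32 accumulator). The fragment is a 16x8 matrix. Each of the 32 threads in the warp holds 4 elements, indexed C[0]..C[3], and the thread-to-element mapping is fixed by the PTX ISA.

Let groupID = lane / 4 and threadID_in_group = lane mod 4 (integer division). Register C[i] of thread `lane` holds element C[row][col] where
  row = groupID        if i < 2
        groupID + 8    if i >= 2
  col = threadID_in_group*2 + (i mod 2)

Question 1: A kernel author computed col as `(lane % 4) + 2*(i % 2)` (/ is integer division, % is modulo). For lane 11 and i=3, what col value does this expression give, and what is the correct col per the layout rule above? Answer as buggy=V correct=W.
`(lane % 4) + 2*(i % 2)`[11,3]=>5
L=11=>grp=11>>2=2, tig=11&3=3
[3]=>row 2+8=10  col 3·2+1=7
col: 5 vs 7

buggy=5 correct=7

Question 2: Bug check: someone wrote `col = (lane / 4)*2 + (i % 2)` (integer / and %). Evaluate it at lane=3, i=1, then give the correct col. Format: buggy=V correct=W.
`(lane / 4)*2 + (i % 2)`[3,1]=>1
lane 3: grp=0 (3/4), tig=3 (3%4)
i=1: r=0+0=0, c=3*2+1=7
col: 1 vs 7

buggy=1 correct=7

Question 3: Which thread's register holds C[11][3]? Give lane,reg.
r: 11->gid=3,r8=1  c: 3->tid=1,i&1=1
L=3*4+1=13  i=1*2+1=3

13,3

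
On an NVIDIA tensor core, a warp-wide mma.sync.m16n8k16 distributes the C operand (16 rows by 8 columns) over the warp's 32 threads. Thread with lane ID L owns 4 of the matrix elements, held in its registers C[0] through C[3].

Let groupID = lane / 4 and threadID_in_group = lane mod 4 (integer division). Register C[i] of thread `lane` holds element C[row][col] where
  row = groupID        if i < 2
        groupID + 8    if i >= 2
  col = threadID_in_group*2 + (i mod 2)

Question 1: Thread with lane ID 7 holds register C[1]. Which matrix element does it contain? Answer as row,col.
L=7→G=7>>2=1, T=7&3=3
[1]→row 1+0=1  col 3·2+1=7

1,7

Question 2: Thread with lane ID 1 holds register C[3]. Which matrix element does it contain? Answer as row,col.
lane 1: G=0 (1/4), T=1 (1%4)
i=3: r=0+8=8, c=1*2+1=3

8,3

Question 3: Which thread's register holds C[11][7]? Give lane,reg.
r: 11->gid=3,r8=1  c: 7->tid=3,i&1=1
L=3*4+3=15  i=1*2+1=3

15,3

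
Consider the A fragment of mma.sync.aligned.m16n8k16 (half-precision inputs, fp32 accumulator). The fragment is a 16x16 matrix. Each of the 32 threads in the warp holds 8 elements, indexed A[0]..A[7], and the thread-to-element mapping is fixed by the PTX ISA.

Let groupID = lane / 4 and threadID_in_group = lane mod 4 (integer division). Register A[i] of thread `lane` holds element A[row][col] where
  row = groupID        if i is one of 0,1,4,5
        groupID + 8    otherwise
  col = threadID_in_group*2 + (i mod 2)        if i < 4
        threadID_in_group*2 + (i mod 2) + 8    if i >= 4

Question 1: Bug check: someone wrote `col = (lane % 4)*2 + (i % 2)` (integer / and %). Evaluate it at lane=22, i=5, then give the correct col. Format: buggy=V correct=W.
`(lane % 4)*2 + (i % 2)`[22,5]→5
lane 22→22/4=5, 22 mod 4=2
i=5  r:5+0→5  c:2·2+1+8→13
col: 5 vs 13

buggy=5 correct=13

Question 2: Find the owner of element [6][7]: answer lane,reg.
27,1

r: 6->gid=6,r8=0  c: 7->c8=0,tid=3,i&1=1
L=6*4+3=27  i=0*4+0*2+1=1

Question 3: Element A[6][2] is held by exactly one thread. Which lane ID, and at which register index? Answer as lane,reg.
25,0

r=6->g=6,rb=0  c=2->cb=0,t=1,b0=0
L=6*4+1=25  i=0*4+0*2+0=0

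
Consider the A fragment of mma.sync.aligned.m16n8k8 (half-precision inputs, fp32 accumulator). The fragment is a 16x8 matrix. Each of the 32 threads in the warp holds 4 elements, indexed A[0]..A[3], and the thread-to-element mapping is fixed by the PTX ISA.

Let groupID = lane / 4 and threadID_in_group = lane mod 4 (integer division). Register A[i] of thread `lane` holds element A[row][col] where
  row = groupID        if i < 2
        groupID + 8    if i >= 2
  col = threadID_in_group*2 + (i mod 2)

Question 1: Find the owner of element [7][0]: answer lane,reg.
28,0

r: 7->gid=7,r8=0  c: 0->tid=0,i&1=0
L=7*4+0=28  i=0*2+0=0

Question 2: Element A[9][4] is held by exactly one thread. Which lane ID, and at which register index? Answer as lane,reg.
6,2

r: 9->gid=1,r8=1  c: 4->tid=2,i&1=0
L=1*4+2=6  i=1*2+0=2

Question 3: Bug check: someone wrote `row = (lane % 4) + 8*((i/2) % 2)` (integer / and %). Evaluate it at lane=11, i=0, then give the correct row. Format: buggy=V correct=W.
`(lane % 4) + 8*((i/2) % 2)`[11,0]→3
lane 11: G=2 (11/4), T=3 (11%4)
i=0: r=2+0=2, c=3*2+0=6
row: 3 vs 2

buggy=3 correct=2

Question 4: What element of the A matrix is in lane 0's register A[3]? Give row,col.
lane 0⇒0/4=0, 0 mod 4=0
i=3  r:0+8⇒8  c:2·0+1⇒1

8,1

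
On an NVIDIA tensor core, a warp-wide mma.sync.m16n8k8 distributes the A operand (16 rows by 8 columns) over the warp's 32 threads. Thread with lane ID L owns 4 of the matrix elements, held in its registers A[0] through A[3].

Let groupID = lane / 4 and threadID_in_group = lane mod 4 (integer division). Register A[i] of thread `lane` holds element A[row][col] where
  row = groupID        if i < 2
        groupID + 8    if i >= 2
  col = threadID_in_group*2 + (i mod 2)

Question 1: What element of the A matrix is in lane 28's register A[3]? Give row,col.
15,1

L=28->g=28>>2=7, t=28&3=0
[3]->row 7+8=15  col 0·2+1=1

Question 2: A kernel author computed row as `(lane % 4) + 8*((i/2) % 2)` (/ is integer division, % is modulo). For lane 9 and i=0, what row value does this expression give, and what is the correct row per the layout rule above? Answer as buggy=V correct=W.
`(lane % 4) + 8*((i/2) % 2)`[9,0]=>1
lane 9=>9/4=2, 9 mod 4=1
i=0  r:2+0=>2  c:2·1+0=>2
row: 1 vs 2

buggy=1 correct=2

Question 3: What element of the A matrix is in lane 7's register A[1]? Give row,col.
1,7

7: grp=1,tig=3
[1] (1+0,3*2+1) = (1,7)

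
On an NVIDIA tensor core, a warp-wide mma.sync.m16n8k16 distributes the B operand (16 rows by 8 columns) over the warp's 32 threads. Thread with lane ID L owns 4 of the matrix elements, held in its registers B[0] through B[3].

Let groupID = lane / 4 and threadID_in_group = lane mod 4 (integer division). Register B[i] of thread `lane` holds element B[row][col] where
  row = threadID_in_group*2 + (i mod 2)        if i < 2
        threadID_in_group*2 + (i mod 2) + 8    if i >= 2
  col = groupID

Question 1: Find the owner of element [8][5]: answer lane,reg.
20,2

c=5→G=5  r=8→rhi=1,T=0,p=0
L=5*4+0=20  i=1*2+0=2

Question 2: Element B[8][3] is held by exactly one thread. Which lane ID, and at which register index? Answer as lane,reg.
c=3→G=3  r=8→rhi=1,T=0,p=0
L=3*4+0=12  i=1*2+0=2

12,2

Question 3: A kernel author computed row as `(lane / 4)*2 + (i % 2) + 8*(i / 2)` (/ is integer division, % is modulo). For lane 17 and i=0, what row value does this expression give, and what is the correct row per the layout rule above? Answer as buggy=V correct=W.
`(lane / 4)*2 + (i % 2) + 8*(i / 2)`[17,0]→8
17: G=4,T=1
[0] (1*2+0+0,4) = (2,4)
row: 8 vs 2

buggy=8 correct=2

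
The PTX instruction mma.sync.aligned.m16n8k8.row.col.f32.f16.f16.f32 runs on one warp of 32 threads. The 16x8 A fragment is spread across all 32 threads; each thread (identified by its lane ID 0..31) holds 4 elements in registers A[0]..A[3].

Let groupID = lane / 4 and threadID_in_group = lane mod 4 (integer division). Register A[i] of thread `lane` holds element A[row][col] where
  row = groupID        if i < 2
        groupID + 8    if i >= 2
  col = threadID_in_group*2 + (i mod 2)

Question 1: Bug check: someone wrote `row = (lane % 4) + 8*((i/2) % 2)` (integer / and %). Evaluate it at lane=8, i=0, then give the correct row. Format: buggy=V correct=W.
buggy=0 correct=2

`(lane % 4) + 8*((i/2) % 2)`[8,0]=>0
8: grp=2,tig=0
[0] (2+0,0*2+0) = (2,0)
row: 0 vs 2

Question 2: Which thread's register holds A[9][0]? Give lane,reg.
r=9->g=1,rb=1  c=0->t=0,b0=0
L=1*4+0=4  i=1*2+0=2

4,2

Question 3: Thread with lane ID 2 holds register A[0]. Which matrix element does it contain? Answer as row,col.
2: gr=0,th=2
[0] (0+0,2*2+0) = (0,4)

0,4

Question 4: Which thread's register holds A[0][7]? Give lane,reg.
r: 0->gid=0,r8=0  c: 7->tid=3,i&1=1
L=0*4+3=3  i=0*2+1=1

3,1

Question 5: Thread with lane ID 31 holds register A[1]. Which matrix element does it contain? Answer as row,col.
7,7

lane 31->31/4=7, 31 mod 4=3
i=1  r:7+0->7  c:2·3+1->7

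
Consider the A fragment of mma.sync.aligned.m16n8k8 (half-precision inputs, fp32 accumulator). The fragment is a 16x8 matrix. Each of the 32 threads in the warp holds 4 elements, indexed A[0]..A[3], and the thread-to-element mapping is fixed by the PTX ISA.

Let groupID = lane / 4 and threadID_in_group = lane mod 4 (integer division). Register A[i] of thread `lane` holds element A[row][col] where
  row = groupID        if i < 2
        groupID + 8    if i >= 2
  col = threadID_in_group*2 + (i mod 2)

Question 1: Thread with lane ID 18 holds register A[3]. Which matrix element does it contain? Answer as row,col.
12,5

L=18⇒gr=18>>2=4, th=18&3=2
[3]⇒row 4+8=12  col 2·2+1=5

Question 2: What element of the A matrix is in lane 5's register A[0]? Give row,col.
lane 5: g=1 (5/4), t=1 (5%4)
i=0: r=1+0=1, c=1*2+0=2

1,2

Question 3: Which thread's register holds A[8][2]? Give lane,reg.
1,2

r=8->g=0,rb=1  c=2->t=1,b0=0
L=0*4+1=1  i=1*2+0=2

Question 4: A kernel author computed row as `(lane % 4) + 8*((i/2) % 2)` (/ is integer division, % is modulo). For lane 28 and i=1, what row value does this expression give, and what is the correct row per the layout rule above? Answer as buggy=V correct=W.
`(lane % 4) + 8*((i/2) % 2)`[28,1]⇒0
28: gr=7,th=0
[1] (7+0,0*2+1) = (7,1)
row: 0 vs 7

buggy=0 correct=7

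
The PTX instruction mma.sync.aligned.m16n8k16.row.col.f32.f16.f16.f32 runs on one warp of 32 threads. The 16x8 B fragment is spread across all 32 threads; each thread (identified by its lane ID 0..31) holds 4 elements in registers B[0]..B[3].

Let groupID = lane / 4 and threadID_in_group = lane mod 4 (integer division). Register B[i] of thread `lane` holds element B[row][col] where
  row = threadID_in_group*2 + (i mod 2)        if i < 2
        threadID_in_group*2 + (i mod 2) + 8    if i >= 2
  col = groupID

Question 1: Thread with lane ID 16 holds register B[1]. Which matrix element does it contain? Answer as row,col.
lane 16->16/4=4, 16 mod 4=0
i=1  r:2·0+1+0->1  c:4

1,4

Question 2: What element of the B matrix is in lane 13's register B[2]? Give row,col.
13: gr=3,th=1
[2] (1*2+0+8,3) = (10,3)

10,3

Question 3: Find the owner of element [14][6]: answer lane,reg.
c=6→G=6  r=14→rhi=1,T=3,p=0
L=6*4+3=27  i=1*2+0=2

27,2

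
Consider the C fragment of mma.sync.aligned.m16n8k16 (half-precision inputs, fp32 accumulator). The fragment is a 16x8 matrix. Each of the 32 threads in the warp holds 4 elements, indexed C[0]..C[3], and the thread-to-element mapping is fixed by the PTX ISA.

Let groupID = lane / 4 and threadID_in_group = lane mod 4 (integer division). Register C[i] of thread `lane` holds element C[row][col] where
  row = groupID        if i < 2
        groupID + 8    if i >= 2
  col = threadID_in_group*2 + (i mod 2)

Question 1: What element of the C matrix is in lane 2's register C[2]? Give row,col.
lane 2→2/4=0, 2 mod 4=2
i=2  r:0+8→8  c:2·2+0→4

8,4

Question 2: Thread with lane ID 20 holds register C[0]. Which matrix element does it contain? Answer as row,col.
5,0

lane 20: gr=5 (20/4), th=0 (20%4)
i=0: r=5+0=5, c=0*2+0=0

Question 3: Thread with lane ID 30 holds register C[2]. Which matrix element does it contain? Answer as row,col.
15,4

lane 30->30/4=7, 30 mod 4=2
i=2  r:7+8->15  c:2·2+0->4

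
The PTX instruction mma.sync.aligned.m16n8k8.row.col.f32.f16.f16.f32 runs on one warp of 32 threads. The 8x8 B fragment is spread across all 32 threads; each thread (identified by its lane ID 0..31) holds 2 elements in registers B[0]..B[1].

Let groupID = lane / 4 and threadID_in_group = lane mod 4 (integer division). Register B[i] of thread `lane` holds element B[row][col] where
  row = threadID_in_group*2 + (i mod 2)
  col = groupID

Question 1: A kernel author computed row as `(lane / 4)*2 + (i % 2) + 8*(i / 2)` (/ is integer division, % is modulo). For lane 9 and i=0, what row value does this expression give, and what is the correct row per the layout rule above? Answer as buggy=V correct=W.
buggy=4 correct=2

`(lane / 4)*2 + (i % 2) + 8*(i / 2)`[9,0]->4
lane 9: g=2 (9/4), t=1 (9%4)
i=0: r=1*2+0=2, c=g=2
row: 4 vs 2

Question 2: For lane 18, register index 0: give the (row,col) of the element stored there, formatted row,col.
18: gr=4,th=2
[0] (2*2+0,4) = (4,4)

4,4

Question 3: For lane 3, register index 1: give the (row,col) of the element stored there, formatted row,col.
lane 3->3/4=0, 3 mod 4=3
i=1  r:2·3+1->7  c:0

7,0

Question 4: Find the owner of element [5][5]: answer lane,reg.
c:5=>grp=5  r:5=>tig=2,lo=1
L=5*4+2=22  i=1=1

22,1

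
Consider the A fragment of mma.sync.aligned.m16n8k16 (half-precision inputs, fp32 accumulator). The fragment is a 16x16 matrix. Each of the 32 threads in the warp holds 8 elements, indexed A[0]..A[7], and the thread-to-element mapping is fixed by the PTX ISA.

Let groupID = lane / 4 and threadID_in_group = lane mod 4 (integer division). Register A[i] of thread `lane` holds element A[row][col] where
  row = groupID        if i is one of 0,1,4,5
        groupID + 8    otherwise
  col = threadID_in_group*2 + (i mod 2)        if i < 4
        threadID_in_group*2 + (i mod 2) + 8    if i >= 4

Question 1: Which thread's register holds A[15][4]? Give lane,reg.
30,2

r=15->g=7,rb=1  c=4->cb=0,t=2,b0=0
L=7*4+2=30  i=0*4+1*2+0=2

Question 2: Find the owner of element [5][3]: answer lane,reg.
r:5=>grp=5,rB=0  c:3=>cB=0,tig=1,lo=1
L=5*4+1=21  i=0*4+0*2+1=1

21,1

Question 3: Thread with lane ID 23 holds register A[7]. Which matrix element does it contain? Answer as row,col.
13,15

L=23->gid=23>>2=5, tid=23&3=3
[7]->row 5+8=13  col 3·2+1+8=15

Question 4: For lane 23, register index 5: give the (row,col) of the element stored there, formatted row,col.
lane 23: gid=5 (23/4), tid=3 (23%4)
i=5: r=5+0=5, c=3*2+1+8=15

5,15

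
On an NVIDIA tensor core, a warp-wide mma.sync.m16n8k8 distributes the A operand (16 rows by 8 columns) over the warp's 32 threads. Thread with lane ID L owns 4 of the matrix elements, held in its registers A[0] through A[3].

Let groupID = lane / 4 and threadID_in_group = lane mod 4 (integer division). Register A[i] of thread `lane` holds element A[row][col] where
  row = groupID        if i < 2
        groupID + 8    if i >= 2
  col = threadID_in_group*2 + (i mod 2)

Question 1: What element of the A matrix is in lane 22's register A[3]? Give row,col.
13,5

22: gr=5,th=2
[3] (5+8,2*2+1) = (13,5)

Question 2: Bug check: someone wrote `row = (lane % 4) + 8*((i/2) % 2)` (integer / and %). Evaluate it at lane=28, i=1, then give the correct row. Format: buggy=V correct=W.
`(lane % 4) + 8*((i/2) % 2)`[28,1]=>0
lane 28: grp=7 (28/4), tig=0 (28%4)
i=1: r=7+0=7, c=0*2+1=1
row: 0 vs 7

buggy=0 correct=7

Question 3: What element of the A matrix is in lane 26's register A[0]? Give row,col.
26: G=6,T=2
[0] (6+0,2*2+0) = (6,4)

6,4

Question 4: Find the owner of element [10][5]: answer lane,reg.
10,3

r=10->g=2,rb=1  c=5->t=2,b0=1
L=2*4+2=10  i=1*2+1=3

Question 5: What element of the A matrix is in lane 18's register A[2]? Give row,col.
lane 18⇒18/4=4, 18 mod 4=2
i=2  r:4+8⇒12  c:2·2+0⇒4

12,4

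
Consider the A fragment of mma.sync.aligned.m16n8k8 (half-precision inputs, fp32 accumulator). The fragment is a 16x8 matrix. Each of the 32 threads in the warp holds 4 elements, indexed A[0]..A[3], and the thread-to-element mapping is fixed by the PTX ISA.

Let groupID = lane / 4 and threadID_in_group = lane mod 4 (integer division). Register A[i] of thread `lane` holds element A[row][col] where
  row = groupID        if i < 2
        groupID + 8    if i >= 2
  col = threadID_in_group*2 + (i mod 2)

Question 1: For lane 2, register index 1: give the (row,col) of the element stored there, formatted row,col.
0,5

lane 2->2/4=0, 2 mod 4=2
i=1  r:0+0->0  c:2·2+1->5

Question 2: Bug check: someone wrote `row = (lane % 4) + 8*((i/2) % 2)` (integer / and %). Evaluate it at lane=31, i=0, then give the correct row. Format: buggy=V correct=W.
buggy=3 correct=7

`(lane % 4) + 8*((i/2) % 2)`[31,0]->3
lane 31: gid=7 (31/4), tid=3 (31%4)
i=0: r=7+0=7, c=3*2+0=6
row: 3 vs 7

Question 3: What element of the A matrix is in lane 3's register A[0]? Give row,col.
lane 3: gid=0 (3/4), tid=3 (3%4)
i=0: r=0+0=0, c=3*2+0=6

0,6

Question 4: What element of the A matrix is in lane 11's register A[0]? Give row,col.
2,6

11: grp=2,tig=3
[0] (2+0,3*2+0) = (2,6)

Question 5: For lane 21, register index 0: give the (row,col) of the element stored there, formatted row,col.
L=21=>grp=21>>2=5, tig=21&3=1
[0]=>row 5+0=5  col 1·2+0=2

5,2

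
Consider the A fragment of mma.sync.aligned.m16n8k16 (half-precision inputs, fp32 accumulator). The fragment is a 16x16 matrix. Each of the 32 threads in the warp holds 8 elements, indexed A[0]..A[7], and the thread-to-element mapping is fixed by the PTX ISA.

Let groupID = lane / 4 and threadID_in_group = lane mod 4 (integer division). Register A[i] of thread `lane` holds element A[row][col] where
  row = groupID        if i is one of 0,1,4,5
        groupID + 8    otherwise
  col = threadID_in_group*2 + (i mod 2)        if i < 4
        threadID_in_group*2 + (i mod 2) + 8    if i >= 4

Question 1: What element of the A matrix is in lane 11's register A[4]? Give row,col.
lane 11->11/4=2, 11 mod 4=3
i=4  r:2+0->2  c:2·3+0+8->14

2,14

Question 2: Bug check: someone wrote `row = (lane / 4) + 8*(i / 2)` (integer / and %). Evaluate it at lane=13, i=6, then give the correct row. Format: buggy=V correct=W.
`(lane / 4) + 8*(i / 2)`[13,6]→27
lane 13: G=3 (13/4), T=1 (13%4)
i=6: r=3+8=11, c=1*2+0+8=10
row: 27 vs 11

buggy=27 correct=11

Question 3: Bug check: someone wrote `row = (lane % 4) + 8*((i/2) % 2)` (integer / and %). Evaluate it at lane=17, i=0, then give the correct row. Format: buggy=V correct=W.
`(lane % 4) + 8*((i/2) % 2)`[17,0]⇒1
L=17⇒gr=17>>2=4, th=17&3=1
[0]⇒row 4+0=4  col 1·2+0+0=2
row: 1 vs 4

buggy=1 correct=4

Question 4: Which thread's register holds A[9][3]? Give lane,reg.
r: 9->gid=1,r8=1  c: 3->c8=0,tid=1,i&1=1
L=1*4+1=5  i=0*4+1*2+1=3

5,3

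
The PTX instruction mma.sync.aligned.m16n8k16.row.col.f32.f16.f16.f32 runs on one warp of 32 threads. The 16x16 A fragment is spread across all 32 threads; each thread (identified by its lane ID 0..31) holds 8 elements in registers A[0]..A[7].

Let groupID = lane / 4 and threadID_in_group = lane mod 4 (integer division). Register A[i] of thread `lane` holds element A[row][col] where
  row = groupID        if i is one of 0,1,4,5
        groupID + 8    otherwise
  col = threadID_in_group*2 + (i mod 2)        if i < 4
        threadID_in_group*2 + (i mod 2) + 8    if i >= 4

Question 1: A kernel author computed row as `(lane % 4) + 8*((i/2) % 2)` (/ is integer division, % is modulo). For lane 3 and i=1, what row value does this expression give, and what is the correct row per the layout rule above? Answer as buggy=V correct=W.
`(lane % 4) + 8*((i/2) % 2)`[3,1]->3
lane 3: g=0 (3/4), t=3 (3%4)
i=1: r=0+0=0, c=3*2+1+0=7
row: 3 vs 0

buggy=3 correct=0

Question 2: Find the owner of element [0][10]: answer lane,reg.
r: 0->gid=0,r8=0  c: 10->c8=1,tid=1,i&1=0
L=0*4+1=1  i=1*4+0*2+0=4

1,4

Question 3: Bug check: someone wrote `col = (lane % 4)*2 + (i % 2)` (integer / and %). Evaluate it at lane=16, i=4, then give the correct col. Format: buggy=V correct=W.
buggy=0 correct=8

`(lane % 4)*2 + (i % 2)`[16,4]->0
lane 16: gid=4 (16/4), tid=0 (16%4)
i=4: r=4+0=4, c=0*2+0+8=8
col: 0 vs 8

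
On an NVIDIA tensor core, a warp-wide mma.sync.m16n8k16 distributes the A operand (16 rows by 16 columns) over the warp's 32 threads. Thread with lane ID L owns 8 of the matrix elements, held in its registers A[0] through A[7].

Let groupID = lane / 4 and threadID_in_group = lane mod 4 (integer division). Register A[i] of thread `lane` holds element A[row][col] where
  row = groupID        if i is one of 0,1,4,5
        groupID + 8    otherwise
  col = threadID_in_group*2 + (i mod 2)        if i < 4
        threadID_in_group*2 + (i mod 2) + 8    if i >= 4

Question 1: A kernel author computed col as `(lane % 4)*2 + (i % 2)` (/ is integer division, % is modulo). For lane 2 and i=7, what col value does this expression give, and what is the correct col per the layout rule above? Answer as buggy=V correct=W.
buggy=5 correct=13

`(lane % 4)*2 + (i % 2)`[2,7]⇒5
L=2⇒gr=2>>2=0, th=2&3=2
[7]⇒row 0+8=8  col 2·2+1+8=13
col: 5 vs 13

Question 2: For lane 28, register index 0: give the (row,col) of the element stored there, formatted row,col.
lane 28->28/4=7, 28 mod 4=0
i=0  r:7+0->7  c:2·0+0+0->0

7,0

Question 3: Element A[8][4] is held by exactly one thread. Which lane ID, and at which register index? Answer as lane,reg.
2,2

r: 8->gid=0,r8=1  c: 4->c8=0,tid=2,i&1=0
L=0*4+2=2  i=0*4+1*2+0=2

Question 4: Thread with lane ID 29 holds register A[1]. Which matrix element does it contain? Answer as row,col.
7,3

lane 29=>29/4=7, 29 mod 4=1
i=1  r:7+0=>7  c:2·1+1+0=>3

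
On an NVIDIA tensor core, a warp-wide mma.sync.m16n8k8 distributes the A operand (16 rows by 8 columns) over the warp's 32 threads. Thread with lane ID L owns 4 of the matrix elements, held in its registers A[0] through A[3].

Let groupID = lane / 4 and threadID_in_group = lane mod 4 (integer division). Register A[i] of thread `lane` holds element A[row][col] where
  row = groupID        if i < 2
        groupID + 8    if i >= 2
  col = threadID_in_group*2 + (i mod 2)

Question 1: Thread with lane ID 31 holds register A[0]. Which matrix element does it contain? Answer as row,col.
7,6

lane 31: gid=7 (31/4), tid=3 (31%4)
i=0: r=7+0=7, c=3*2+0=6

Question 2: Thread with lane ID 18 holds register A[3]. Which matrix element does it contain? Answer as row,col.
lane 18⇒18/4=4, 18 mod 4=2
i=3  r:4+8⇒12  c:2·2+1⇒5

12,5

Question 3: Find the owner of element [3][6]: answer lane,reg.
15,0

r: 3->gid=3,r8=0  c: 6->tid=3,i&1=0
L=3*4+3=15  i=0*2+0=0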